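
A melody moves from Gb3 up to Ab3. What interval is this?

major second

G to A spans two letter names (G-A), so the interval is some kind of second.
Counting semitones, Gb3→Ab3 is 2, which is the major second.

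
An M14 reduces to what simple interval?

Each octave removed subtracts seven from the number: 14 − 7 = 7.
That makes a major fourteenth a compound major seventh — an octave plus a major seventh.

M7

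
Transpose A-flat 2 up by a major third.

The third takes the letter from A up to C.
A major third spans 4 semitones, so from Ab2 the target pitch is C3.

C 3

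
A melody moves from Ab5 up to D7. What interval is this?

A to D spans four letter names (A-B-C-D), plus an octave, so the interval is some kind of eleventh.
Ab5 to D7 spans 18 semitones — one semitone wider than the perfect eleventh (17) — giving an augmented eleventh.
(Equivalently, a compound augmented fourth: an augmented fourth plus an octave.)

augmented eleventh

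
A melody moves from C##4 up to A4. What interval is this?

diminished sixth

C to A spans six letter names (C-D-E-F-G-A) — that makes it a sixth of some quality.
C##4 to A4 spans 7 semitones — two semitones narrower than the major sixth (9) — giving a diminished sixth.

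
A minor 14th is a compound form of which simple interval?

Subtracting seven from the interval number removes an octave: 14 − 7 = 7.
Quality carries through unchanged, so the simple form is a minor seventh.

minor 7th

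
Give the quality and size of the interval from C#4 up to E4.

minor third

C to E spans three letter names (C-D-E): a third.
C#4 to E4 is 3 semitones, a half step short of the major third (4), so this is minor.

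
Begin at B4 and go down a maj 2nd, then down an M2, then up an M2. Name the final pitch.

Down a major second from B4: A4 (2 semitones down).
Down a major second from A4: G4 (2 semitones down).
A major second up from G4 is A4.

A4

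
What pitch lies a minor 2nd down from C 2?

B 1

The second takes the letter from C down to B.
A minor second is 1 semitone; 1 semitone down from C2 gives B1.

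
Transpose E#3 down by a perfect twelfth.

A#1

Five letters down from E (plus an octave) reaches A.
Moving 19 semitones down from E#3 (the size of a perfect twelfth) reaches A#1.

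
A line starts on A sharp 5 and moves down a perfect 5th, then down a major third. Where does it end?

B 4

A#5 down a perfect fifth → D#5 (7 semitones).
A major third down from D#5 is B4.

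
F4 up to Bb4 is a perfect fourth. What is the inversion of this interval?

Inverted interval numbers add to nine, so a fourth pairs with a fifth (4 + 5 = 9).
The quality also flips — perfect stays perfect — giving a perfect fifth.

perfect 5th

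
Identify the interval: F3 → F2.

P8

Descending from F3 to F2 is the same interval as ascending F2 to F3.
F to F is the same letter name, plus an octave, so the interval is some kind of octave.
F2 to F3 is 12 semitones, matching the perfect octave exactly, so the quality is perfect.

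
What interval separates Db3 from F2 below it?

minor 6th

Descending from Db3 to F2 is the same interval as ascending F2 to Db3.
F to D spans six letter names (F-G-A-B-C-D): a sixth.
F2 to Db3 is 8 semitones, a half step short of the major sixth (9), so this is minor.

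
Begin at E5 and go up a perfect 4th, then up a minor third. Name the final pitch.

C6

A perfect fourth up from E5 is A5.
A5 up a minor third → C6 (3 semitones).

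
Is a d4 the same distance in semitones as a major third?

A diminished fourth spans 4 semitones, and a major third also spans 4 semitones — they're enharmonic.

Yes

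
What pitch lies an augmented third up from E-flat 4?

Counting three letter names up from E lands on G.
An augmented third spans 5 semitones, so from Eb4 the target pitch is G#4.

G-sharp 4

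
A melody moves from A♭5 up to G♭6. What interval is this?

minor 7th

A to G spans seven letter names (A-B-C-D-E-F-G) — that makes it a seventh of some quality.
A major seventh would be 11 semitones, but Ab5 to Gb6 is 10 — one semitone narrower, making it a minor seventh.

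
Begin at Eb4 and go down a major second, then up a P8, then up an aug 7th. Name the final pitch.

C#6

Down a major second from Eb4: Db4 (2 semitones down).
A perfect octave up from Db4 is Db5.
Up an augmented seventh from Db5: C#6 (12 semitones up).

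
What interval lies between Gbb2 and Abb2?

M2

G to A spans two letter names (G-A) — that makes it a second of some quality.
Counting semitones, Gbb2→Abb2 is 2, which is the major second.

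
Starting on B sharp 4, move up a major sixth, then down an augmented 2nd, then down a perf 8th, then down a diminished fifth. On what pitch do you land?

B sharp 3

B#4 up a major sixth → G##5 (9 semitones).
Down an augmented second from G##5: F#5 (3 semitones down).
F#5 down a perfect octave → F#4 (12 semitones).
A diminished fifth down from F#4 is B#3.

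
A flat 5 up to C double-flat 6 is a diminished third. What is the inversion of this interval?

augmented sixth

Inverted interval numbers add to nine, so a third pairs with a sixth (3 + 6 = 9).
The quality also flips — diminished becomes augmented — giving an augmented sixth.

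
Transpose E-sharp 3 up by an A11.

Counting four letter names plus an octave up from E lands on A.
An augmented eleventh spans 18 semitones, so from E#3 the target pitch is A##4.

A-double-sharp 4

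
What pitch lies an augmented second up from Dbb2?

Eb2

Two letter names up from D: E.
An augmented second is 3 semitones; 3 semitones up from Dbb2 gives Eb2.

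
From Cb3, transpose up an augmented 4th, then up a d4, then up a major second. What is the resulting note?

An augmented fourth up from Cb3 is F3.
F3 up a diminished fourth → Bbb3 (4 semitones).
Bbb3 up a major second → Cb4 (2 semitones).

Cb4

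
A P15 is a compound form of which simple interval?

Take out an octave (7 from the number): 15 − 7 = 8.
So a perfect fifteenth is an octave plus a perfect octave. The quality is unchanged.

perfect 8th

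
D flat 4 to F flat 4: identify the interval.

D to F spans three letter names (D-E-F), so the interval is some kind of third.
At 3 semitones, Db4→Fb4 falls one short of a major third: minor.

minor 3rd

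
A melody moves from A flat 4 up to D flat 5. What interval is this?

perfect fourth

A to D spans four letter names (A-B-C-D) — that makes it a fourth of some quality.
Ab4 to Db5 is 5 semitones, matching the perfect fourth exactly, so the quality is perfect.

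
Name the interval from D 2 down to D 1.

perfect octave

Descending from D2 to D1 is the same interval as ascending D1 to D2.
D to D is the same letter name, plus an octave: an octave.
Counting semitones, D1→D2 is 12, which is the perfect octave.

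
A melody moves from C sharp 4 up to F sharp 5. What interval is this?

C to F spans four letter names (C-D-E-F), plus an octave, so the interval is some kind of eleventh.
Counting semitones, C#4→F#5 is 17, which is the perfect eleventh.
(Equivalently, a compound perfect fourth: a perfect fourth plus an octave.)

perfect 11th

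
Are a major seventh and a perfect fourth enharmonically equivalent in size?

A major seventh spans 11 semitones; a perfect fourth spans 5 semitones. They differ by 6.

No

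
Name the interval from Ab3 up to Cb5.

minor 10th

A to C spans three letter names (A-B-C), plus an octave, so the interval is some kind of tenth.
At 15 semitones, Ab3→Cb5 falls one short of a major tenth: minor.
(Equivalently, a compound minor third: a minor third plus an octave.)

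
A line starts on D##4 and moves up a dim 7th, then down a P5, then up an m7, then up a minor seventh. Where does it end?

D##4 up a diminished seventh → C#5 (9 semitones).
A perfect fifth down from C#5 is F#4.
F#4 up a minor seventh → E5 (10 semitones).
A minor seventh up from E5 is D6.

D6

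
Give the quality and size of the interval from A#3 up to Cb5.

A to C spans three letter names (A-B-C), plus an octave: a tenth.
A#3 to Cb5 spans 13 semitones — three semitones narrower than the major tenth (16) — giving a doubly diminished tenth.
(Equivalently, a compound doubly diminished third: a doubly diminished third plus an octave.)

doubly diminished tenth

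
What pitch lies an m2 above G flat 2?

A double-flat 2

The second takes the letter from G up to A.
Moving 1 semitone up from Gb2 (the size of a minor second) reaches Abb2.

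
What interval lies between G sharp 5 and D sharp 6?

G to D spans five letter names (G-A-B-C-D): a fifth.
Counting semitones, G#5→D#6 is 7, which is the perfect fifth.

perfect fifth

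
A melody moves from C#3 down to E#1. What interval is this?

minor 13th

Descending from C#3 to E#1 is the same interval as ascending E#1 to C#3.
E to C spans six letter names (E-F-G-A-B-C), plus an octave, so the interval is some kind of thirteenth.
A major thirteenth would be 21 semitones, but E#1 to C#3 is 20 — one semitone narrower, making it a minor thirteenth.
(Equivalently, a compound minor sixth: a minor sixth plus an octave.)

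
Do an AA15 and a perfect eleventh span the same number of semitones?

No

A doubly augmented fifteenth is 26 semitones but a perfect eleventh is 17 semitones — different sizes.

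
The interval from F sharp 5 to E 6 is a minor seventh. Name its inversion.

major second

The rule of nine gives the new number: 9 − 7 = 2, so a seventh becomes a second.
Quality inverts too: minor becomes major. That makes the inversion a major second.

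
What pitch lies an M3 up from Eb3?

G3

Counting three letter names up from E lands on G.
A major third is 4 semitones; 4 semitones up from Eb3 gives G3.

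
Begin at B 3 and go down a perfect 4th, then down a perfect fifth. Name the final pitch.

B 2

B3 down a perfect fourth → F#3 (5 semitones).
Down a perfect fifth from F#3: B2 (7 semitones down).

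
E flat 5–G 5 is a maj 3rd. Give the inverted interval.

The rule of nine gives the new number: 9 − 3 = 6, so a third becomes a sixth.
Quality inverts too: major becomes minor. That makes the inversion a minor sixth.

minor sixth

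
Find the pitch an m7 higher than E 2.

D 3

The seventh takes the letter from E up to D.
A minor seventh spans 10 semitones, so from E2 the target pitch is D3.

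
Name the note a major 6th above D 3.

B 3

The sixth takes the letter from D up to B.
A major sixth spans 9 semitones, so from D3 the target pitch is B3.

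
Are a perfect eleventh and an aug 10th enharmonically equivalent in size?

Yes

A perfect eleventh spans 17 semitones, and an augmented tenth also spans 17 semitones — they're enharmonic.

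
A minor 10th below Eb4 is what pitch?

C3

Counting three letter names plus an octave down from E lands on C.
Moving 15 semitones down from Eb4 (the size of a minor tenth) reaches C3.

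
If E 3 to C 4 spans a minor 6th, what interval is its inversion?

M3

Interval numbers invert to sum to nine: 6 + 3 = 9, so a sixth inverts to a third.
Quality inverts too: minor becomes major. That makes the inversion a major third.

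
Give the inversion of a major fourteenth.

First reduce the compound major fourteenth to its simple form, a major seventh.
The rule of nine gives the new number: 9 − 7 = 2, so a seventh becomes a second.
The quality also flips — major becomes minor — giving a minor second.

m2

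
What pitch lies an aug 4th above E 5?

The fourth takes the letter from E up to A.
Moving 6 semitones up from E5 (the size of an augmented fourth) reaches A#5.

A-sharp 5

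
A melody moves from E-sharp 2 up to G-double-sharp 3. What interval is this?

E to G spans three letter names (E-F-G), plus an octave, so the interval is some kind of tenth.
E#2 to G##3 is 16 semitones, matching the major tenth exactly, so the quality is major.
(Equivalently, a compound major third: a major third plus an octave.)

major 10th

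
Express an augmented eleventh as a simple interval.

A4

Each octave removed subtracts seven from the number: 11 − 7 = 4.
Quality carries through unchanged, so the simple form is an augmented fourth.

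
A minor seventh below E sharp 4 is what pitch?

Seven letter names down from E: F.
Moving 10 semitones down from E#4 (the size of a minor seventh) reaches F##3.

F double-sharp 3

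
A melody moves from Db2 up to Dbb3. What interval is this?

diminished octave

D to D is the same letter name, plus an octave — that makes it an octave of some quality.
A perfect octave would be 12 semitones; Db2 to Dbb3 is 11, one semitone narrower, so the interval is diminished.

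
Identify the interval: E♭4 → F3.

Descending from Eb4 to F3 is the same interval as ascending F3 to Eb4.
F to E spans seven letter names (F-G-A-B-C-D-E): a seventh.
F3 to Eb4 is 10 semitones, a half step short of the major seventh (11), so this is minor.

minor seventh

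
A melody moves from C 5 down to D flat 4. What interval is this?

major seventh

Descending from C5 to Db4 is the same interval as ascending Db4 to C5.
D to C spans seven letter names (D-E-F-G-A-B-C): a seventh.
Counting semitones, Db4→C5 is 11, which is the major seventh.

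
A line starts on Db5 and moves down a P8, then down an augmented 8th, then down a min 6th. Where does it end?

Fb2

Db5 down a perfect octave → Db4 (12 semitones).
Down an augmented octave from Db4: Dbb3 (13 semitones down).
Dbb3 down a minor sixth → Fb2 (8 semitones).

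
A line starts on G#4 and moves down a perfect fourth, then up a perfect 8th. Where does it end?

Down a perfect fourth from G#4: D#4 (5 semitones down).
Up a perfect octave from D#4: D#5 (12 semitones up).

D#5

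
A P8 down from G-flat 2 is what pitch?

The letter stays G (same as the start), shifted an octave down.
A perfect octave spans 12 semitones, so from Gb2 the target pitch is Gb1.

G-flat 1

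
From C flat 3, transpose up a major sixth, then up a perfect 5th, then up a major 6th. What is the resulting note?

Up a major sixth from Cb3: Ab3 (9 semitones up).
Ab3 up a perfect fifth → Eb4 (7 semitones).
A major sixth up from Eb4 is C5.

C 5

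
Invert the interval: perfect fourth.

Interval numbers invert to sum to nine: 4 + 5 = 9, so a fourth inverts to a fifth.
Quality inverts too: perfect stays perfect. That makes the inversion a perfect fifth.

perfect fifth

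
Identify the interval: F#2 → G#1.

minor 7th

Descending from F#2 to G#1 is the same interval as ascending G#1 to F#2.
G to F spans seven letter names (G-A-B-C-D-E-F): a seventh.
A major seventh would be 11 semitones, but G#1 to F#2 is 10 — one semitone narrower, making it a minor seventh.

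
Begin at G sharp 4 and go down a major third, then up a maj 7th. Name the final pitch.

D sharp 5

G#4 down a major third → E4 (4 semitones).
E4 up a major seventh → D#5 (11 semitones).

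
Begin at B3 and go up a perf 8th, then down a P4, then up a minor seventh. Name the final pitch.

B3 up a perfect octave → B4 (12 semitones).
A perfect fourth down from B4 is F#4.
Up a minor seventh from F#4: E5 (10 semitones up).

E5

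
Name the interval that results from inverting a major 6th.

minor third

Interval numbers invert to sum to nine: 6 + 3 = 9, so a sixth inverts to a third.
Quality inverts too: major becomes minor. That makes the inversion a minor third.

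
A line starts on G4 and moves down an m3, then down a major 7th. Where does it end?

Down a minor third from G4: E4 (3 semitones down).
E4 down a major seventh → F3 (11 semitones).

F3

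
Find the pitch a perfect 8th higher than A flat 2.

An octave keeps the letter name A, an octave up from A.
Moving 12 semitones up from Ab2 (the size of a perfect octave) reaches Ab3.

A flat 3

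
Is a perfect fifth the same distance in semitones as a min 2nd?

A perfect fifth is 7 semitones but a minor second is 1 semitone — different sizes.

No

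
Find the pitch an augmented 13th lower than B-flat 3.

Six letters down from B (plus an octave) reaches D.
Moving 22 semitones down from Bb3 (the size of an augmented thirteenth) reaches Dbb2.

D-double-flat 2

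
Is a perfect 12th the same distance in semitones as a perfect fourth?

A perfect twelfth spans 19 semitones; a perfect fourth spans 5 semitones. They differ by 14.

No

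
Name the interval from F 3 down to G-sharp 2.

diminished seventh

Descending from F3 to G#2 is the same interval as ascending G#2 to F3.
G to F spans seven letter names (G-A-B-C-D-E-F) — that makes it a seventh of some quality.
G#2 to F3 spans 9 semitones — two semitones narrower than the major seventh (11) — giving a diminished seventh.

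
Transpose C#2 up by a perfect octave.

C#3

An octave keeps the letter name C, an octave up from C.
A perfect octave is 12 semitones; 12 semitones up from C#2 gives C#3.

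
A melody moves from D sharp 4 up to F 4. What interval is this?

diminished third

D to F spans three letter names (D-E-F), so the interval is some kind of third.
D#4 to F4 spans 2 semitones — two semitones narrower than the major third (4) — giving a diminished third.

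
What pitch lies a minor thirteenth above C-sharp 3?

Counting six letter names plus an octave up from C lands on A.
A minor thirteenth is 20 semitones; 20 semitones up from C#3 gives A4.

A 4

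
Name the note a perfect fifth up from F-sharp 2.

The fifth takes the letter from F up to C.
A perfect fifth spans 7 semitones, so from F#2 the target pitch is C#3.

C-sharp 3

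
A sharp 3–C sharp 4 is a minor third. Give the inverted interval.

M6

Inverted interval numbers add to nine, so a third pairs with a sixth (3 + 6 = 9).
Quality inverts too: minor becomes major. That makes the inversion a major sixth.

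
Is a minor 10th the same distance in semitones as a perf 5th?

15 semitones (minor tenth) vs 7 semitones (perfect fifth): not equal.

No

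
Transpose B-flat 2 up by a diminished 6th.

Six letter names up from B: G.
A diminished sixth spans 7 semitones, so from Bb2 the target pitch is Gbb3.

G-double-flat 3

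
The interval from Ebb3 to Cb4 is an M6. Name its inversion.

Interval numbers invert to sum to nine: 6 + 3 = 9, so a sixth inverts to a third.
The quality also flips — major becomes minor — giving a minor third.

m3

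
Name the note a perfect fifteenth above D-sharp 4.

D-sharp 6

The letter stays D (same as the start), shifted two octaves up.
A perfect fifteenth spans 24 semitones, so from D#4 the target pitch is D#6.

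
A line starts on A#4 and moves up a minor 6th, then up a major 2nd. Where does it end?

G#5

A#4 up a minor sixth → F#5 (8 semitones).
A major second up from F#5 is G#5.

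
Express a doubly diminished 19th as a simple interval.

Each octave removed subtracts seven from the number: 19 − 14 = 5.
So a doubly diminished nineteenth is 2 octaves plus a doubly diminished fifth. The quality is unchanged.

doubly diminished 5th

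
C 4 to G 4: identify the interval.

C to G spans five letter names (C-D-E-F-G), so the interval is some kind of fifth.
Counting semitones, C4→G4 is 7, which is the perfect fifth.

perfect fifth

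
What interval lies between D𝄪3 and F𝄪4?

minor tenth

D to F spans three letter names (D-E-F), plus an octave, so the interval is some kind of tenth.
D##3 to F##4 is 15 semitones, a half step short of the major tenth (16), so this is minor.
(Equivalently, a compound minor third: a minor third plus an octave.)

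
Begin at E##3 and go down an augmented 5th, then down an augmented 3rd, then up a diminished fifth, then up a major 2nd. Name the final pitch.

Db3

E##3 down an augmented fifth → A#2 (8 semitones).
An augmented third down from A#2 is F2.
A diminished fifth up from F2 is Cb3.
A major second up from Cb3 is Db3.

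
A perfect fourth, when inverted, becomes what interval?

Inverted interval numbers add to nine, so a fourth pairs with a fifth (4 + 5 = 9).
And perfect stays perfect under inversion, so we get a perfect fifth.

P5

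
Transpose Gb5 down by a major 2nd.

Fb5

Counting two letter names down from G lands on F.
Moving 2 semitones down from Gb5 (the size of a major second) reaches Fb5.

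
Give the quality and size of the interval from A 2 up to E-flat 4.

diminished twelfth

A to E spans five letter names (A-B-C-D-E), plus an octave, so the interval is some kind of twelfth.
A2 to Eb4 spans 18 semitones — one semitone narrower than the perfect twelfth (19) — giving a diminished twelfth.
(Equivalently, a compound diminished fifth: a diminished fifth plus an octave.)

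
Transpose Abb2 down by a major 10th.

The tenth's letter: A down three letter names plus an octave → F.
A major tenth is 16 semitones; 16 semitones down from Abb2 gives Fbb1.

Fbb1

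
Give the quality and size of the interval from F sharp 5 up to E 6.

F to E spans seven letter names (F-G-A-B-C-D-E): a seventh.
A major seventh would be 11 semitones, but F#5 to E6 is 10 — one semitone narrower, making it a minor seventh.

m7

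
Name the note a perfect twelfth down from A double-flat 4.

Five letters down from A (plus an octave) reaches D.
A perfect twelfth is 19 semitones; 19 semitones down from Abb4 gives Dbb3.

D double-flat 3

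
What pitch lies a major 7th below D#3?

E2

Seven letter names down from D: E.
Moving 11 semitones down from D#3 (the size of a major seventh) reaches E2.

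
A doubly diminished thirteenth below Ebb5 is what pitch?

Counting six letter names plus an octave down from E lands on G.
A doubly diminished thirteenth is 18 semitones; 18 semitones down from Ebb5 gives G#3.

G#3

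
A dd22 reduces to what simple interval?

Subtracting seven from the interval number removes an octave: 22 − 14 = 8.
Quality carries through unchanged, so the simple form is a doubly diminished octave.

doubly diminished octave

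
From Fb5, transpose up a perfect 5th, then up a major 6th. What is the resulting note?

Fb5 up a perfect fifth → Cb6 (7 semitones).
Up a major sixth from Cb6: Ab6 (9 semitones up).

Ab6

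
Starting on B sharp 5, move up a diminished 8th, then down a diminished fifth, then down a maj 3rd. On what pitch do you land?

B#5 up a diminished octave → B6 (11 semitones).
B6 down a diminished fifth → E#6 (6 semitones).
A major third down from E#6 is C#6.

C sharp 6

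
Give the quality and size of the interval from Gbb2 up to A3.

G to A spans two letter names (G-A), plus an octave, so the interval is some kind of ninth.
A major ninth would be 14 semitones; Gbb2 to A3 is 16, two semitones wider, so the interval is doubly augmented.
(Equivalently, a compound doubly augmented second: a doubly augmented second plus an octave.)

doubly augmented ninth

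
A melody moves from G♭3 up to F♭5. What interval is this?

minor 14th

G to F spans seven letter names (G-A-B-C-D-E-F), plus an octave: a fourteenth.
Gb3 to Fb5 is 22 semitones, a half step short of the major fourteenth (23), so this is minor.
(Equivalently, a compound minor seventh: a minor seventh plus an octave.)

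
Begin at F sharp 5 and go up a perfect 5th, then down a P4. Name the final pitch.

Up a perfect fifth from F#5: C#6 (7 semitones up).
C#6 down a perfect fourth → G#5 (5 semitones).

G sharp 5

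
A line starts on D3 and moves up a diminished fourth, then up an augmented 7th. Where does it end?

D3 up a diminished fourth → Gb3 (4 semitones).
An augmented seventh up from Gb3 is F#4.

F#4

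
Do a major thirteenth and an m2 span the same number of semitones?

A major thirteenth spans 21 semitones; a minor second spans 1 semitone. They differ by 20.

No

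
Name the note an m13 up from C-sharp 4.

Counting six letter names plus an octave up from C lands on A.
A minor thirteenth is 20 semitones; 20 semitones up from C#4 gives A5.

A 5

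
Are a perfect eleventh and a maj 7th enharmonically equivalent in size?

A perfect eleventh is 17 semitones but a major seventh is 11 semitones — different sizes.

No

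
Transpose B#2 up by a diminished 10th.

The tenth's letter: B up three letter names plus an octave → D.
A diminished tenth is 14 semitones; 14 semitones up from B#2 gives D4.

D4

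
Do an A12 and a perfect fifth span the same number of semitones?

No

An augmented twelfth spans 20 semitones; a perfect fifth spans 7 semitones. They differ by 13.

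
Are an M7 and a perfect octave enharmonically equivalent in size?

No

A major seventh is 11 semitones but a perfect octave is 12 semitones — different sizes.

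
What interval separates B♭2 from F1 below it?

Descending from Bb2 to F1 is the same interval as ascending F1 to Bb2.
F to B spans four letter names (F-G-A-B), plus an octave — that makes it an eleventh of some quality.
Counting semitones, F1→Bb2 is 17, which is the perfect eleventh.
(Equivalently, a compound perfect fourth: a perfect fourth plus an octave.)

perfect 11th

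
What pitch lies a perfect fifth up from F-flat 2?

The fifth takes the letter from F up to C.
Moving 7 semitones up from Fb2 (the size of a perfect fifth) reaches Cb3.

C-flat 3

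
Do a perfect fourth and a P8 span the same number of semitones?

No

5 semitones (perfect fourth) vs 12 semitones (perfect octave): not equal.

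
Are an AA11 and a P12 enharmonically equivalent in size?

Yes

A doubly augmented eleventh spans 19 semitones, and a perfect twelfth also spans 19 semitones — they're enharmonic.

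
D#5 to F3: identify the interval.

Descending from D#5 to F3 is the same interval as ascending F3 to D#5.
F to D spans six letter names (F-G-A-B-C-D), plus an octave — that makes it a thirteenth of some quality.
F3 to D#5 spans 22 semitones — one semitone wider than the major thirteenth (21) — giving an augmented thirteenth.
(Equivalently, a compound augmented sixth: an augmented sixth plus an octave.)

A13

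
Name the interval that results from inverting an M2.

Interval numbers invert to sum to nine: 2 + 7 = 9, so a second inverts to a seventh.
And major becomes minor under inversion, so we get a minor seventh.

minor seventh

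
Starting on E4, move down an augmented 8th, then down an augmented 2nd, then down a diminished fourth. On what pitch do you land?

E4 down an augmented octave → Eb3 (13 semitones).
Down an augmented second from Eb3: Dbb3 (3 semitones down).
Down a diminished fourth from Dbb3: Ab2 (4 semitones down).

Ab2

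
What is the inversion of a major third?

Inverted interval numbers add to nine, so a third pairs with a sixth (3 + 6 = 9).
Quality inverts too: major becomes minor. That makes the inversion a minor sixth.

minor 6th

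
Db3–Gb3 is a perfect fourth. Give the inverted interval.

P5

Inverted interval numbers add to nine, so a fourth pairs with a fifth (4 + 5 = 9).
The quality also flips — perfect stays perfect — giving a perfect fifth.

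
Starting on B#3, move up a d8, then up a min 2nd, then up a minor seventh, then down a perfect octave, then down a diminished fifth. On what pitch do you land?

E4

A diminished octave up from B#3 is B4.
Up a minor second from B4: C5 (1 semitone up).
Up a minor seventh from C5: Bb5 (10 semitones up).
Bb5 down a perfect octave → Bb4 (12 semitones).
A diminished fifth down from Bb4 is E4.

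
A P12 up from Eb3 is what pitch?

Bb4

Five letters up from E (plus an octave) reaches B.
A perfect twelfth spans 19 semitones, so from Eb3 the target pitch is Bb4.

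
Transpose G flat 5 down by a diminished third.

The third takes the letter from G down to E.
A diminished third spans 2 semitones, so from Gb5 the target pitch is E5.

E 5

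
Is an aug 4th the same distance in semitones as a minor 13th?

An augmented fourth is 6 semitones but a minor thirteenth is 20 semitones — different sizes.

No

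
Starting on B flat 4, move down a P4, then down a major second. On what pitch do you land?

E flat 4

A perfect fourth down from Bb4 is F4.
F4 down a major second → Eb4 (2 semitones).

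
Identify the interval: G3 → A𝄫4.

diminished 9th

G to A spans two letter names (G-A), plus an octave — that makes it a ninth of some quality.
G3 to Abb4 spans 12 semitones — two semitones narrower than the major ninth (14) — giving a diminished ninth.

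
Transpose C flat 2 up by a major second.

Counting two letter names up from C lands on D.
Moving 2 semitones up from Cb2 (the size of a major second) reaches Db2.

D flat 2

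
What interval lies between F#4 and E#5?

F to E spans seven letter names (F-G-A-B-C-D-E): a seventh.
F#4 to E#5 is 11 semitones, matching the major seventh exactly, so the quality is major.

major 7th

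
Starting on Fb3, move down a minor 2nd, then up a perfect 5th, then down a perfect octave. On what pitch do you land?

Bb2

A minor second down from Fb3 is Eb3.
Up a perfect fifth from Eb3: Bb3 (7 semitones up).
Bb3 down a perfect octave → Bb2 (12 semitones).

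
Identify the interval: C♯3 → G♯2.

perfect fourth

Descending from C#3 to G#2 is the same interval as ascending G#2 to C#3.
G to C spans four letter names (G-A-B-C), so the interval is some kind of fourth.
Counting semitones, G#2→C#3 is 5, which is the perfect fourth.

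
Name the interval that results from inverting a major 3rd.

minor sixth

Interval numbers invert to sum to nine: 3 + 6 = 9, so a third inverts to a sixth.
And major becomes minor under inversion, so we get a minor sixth.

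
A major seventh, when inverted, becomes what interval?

Inverted interval numbers add to nine, so a seventh pairs with a second (7 + 2 = 9).
Quality inverts too: major becomes minor. That makes the inversion a minor second.

minor 2nd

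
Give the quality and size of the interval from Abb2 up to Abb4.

A to A is the same letter name, plus 2 octaves — that makes it a fifteenth of some quality.
The perfect fifteenth spans 24 semitones, and Abb2 to Abb4 is exactly 24 semitones — so this is a perfect fifteenth.
(Equivalently, a compound perfect octave: a perfect octave plus an octave.)

perfect 15th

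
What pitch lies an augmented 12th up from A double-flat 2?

E flat 4

Counting five letter names plus an octave up from A lands on E.
An augmented twelfth is 20 semitones; 20 semitones up from Abb2 gives Eb4.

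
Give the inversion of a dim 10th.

A6

First reduce the compound diminished tenth to its simple form, a diminished third.
The rule of nine gives the new number: 9 − 3 = 6, so a third becomes a sixth.
The quality also flips — diminished becomes augmented — giving an augmented sixth.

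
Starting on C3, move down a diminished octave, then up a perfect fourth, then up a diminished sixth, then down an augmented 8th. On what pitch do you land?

Down a diminished octave from C3: C#2 (11 semitones down).
A perfect fourth up from C#2 is F#2.
A diminished sixth up from F#2 is Db3.
Down an augmented octave from Db3: Dbb2 (13 semitones down).

Dbb2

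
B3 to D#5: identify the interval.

major tenth

B to D spans three letter names (B-C-D), plus an octave — that makes it a tenth of some quality.
Counting semitones, B3→D#5 is 16, which is the major tenth.
(Equivalently, a compound major third: a major third plus an octave.)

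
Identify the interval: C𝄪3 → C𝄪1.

perfect fifteenth

Descending from C##3 to C##1 is the same interval as ascending C##1 to C##3.
C to C is the same letter name, plus 2 octaves, so the interval is some kind of fifteenth.
The perfect fifteenth spans 24 semitones, and C##1 to C##3 is exactly 24 semitones — so this is a perfect fifteenth.
(Equivalently, a compound perfect octave: a perfect octave plus an octave.)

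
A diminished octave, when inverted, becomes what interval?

The rule of nine gives the new number: 9 − 8 = 1, so an octave becomes a unison.
The quality also flips — diminished becomes augmented — giving an augmented unison.

A1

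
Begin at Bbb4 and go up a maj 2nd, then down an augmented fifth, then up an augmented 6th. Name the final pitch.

A major second up from Bbb4 is Cb5.
An augmented fifth down from Cb5 is Fbb4.
Up an augmented sixth from Fbb4: Db5 (10 semitones up).

Db5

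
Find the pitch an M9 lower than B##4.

Two letters down from B (plus an octave) reaches A.
A major ninth is 14 semitones; 14 semitones down from B##4 gives A##3.

A##3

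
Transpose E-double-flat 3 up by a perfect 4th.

Counting four letter names up from E lands on A.
A perfect fourth spans 5 semitones, so from Ebb3 the target pitch is Abb3.

A-double-flat 3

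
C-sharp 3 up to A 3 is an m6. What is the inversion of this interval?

major third

The rule of nine gives the new number: 9 − 6 = 3, so a sixth becomes a third.
And minor becomes major under inversion, so we get a major third.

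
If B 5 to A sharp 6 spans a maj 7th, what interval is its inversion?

minor 2nd

Inverted interval numbers add to nine, so a seventh pairs with a second (7 + 2 = 9).
And major becomes minor under inversion, so we get a minor second.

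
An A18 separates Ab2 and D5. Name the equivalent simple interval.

augmented 4th

Each octave removed subtracts seven from the number: 18 − 14 = 4.
So an augmented eighteenth is 2 octaves plus an augmented fourth. The quality is unchanged.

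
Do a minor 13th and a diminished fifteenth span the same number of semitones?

No

A minor thirteenth is 20 semitones but a diminished fifteenth is 23 semitones — different sizes.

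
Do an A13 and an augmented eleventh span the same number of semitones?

An augmented thirteenth spans 22 semitones; an augmented eleventh spans 18 semitones. They differ by 4.

No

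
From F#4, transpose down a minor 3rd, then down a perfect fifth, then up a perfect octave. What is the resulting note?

G#4

Down a minor third from F#4: D#4 (3 semitones down).
Down a perfect fifth from D#4: G#3 (7 semitones down).
G#3 up a perfect octave → G#4 (12 semitones).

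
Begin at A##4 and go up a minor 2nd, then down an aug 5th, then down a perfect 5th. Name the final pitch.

A##4 up a minor second → B#4 (1 semitone).
B#4 down an augmented fifth → E4 (8 semitones).
E4 down a perfect fifth → A3 (7 semitones).

A3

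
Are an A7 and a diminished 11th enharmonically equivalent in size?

12 semitones (augmented seventh) vs 16 semitones (diminished eleventh): not equal.

No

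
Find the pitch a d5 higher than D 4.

The fifth takes the letter from D up to A.
A diminished fifth is 6 semitones; 6 semitones up from D4 gives Ab4.

A-flat 4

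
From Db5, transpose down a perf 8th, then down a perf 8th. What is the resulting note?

A perfect octave down from Db5 is Db4.
Down a perfect octave from Db4: Db3 (12 semitones down).

Db3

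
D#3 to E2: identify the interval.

Descending from D#3 to E2 is the same interval as ascending E2 to D#3.
E to D spans seven letter names (E-F-G-A-B-C-D), so the interval is some kind of seventh.
The major seventh spans 11 semitones, and E2 to D#3 is exactly 11 semitones — so this is a major seventh.

major 7th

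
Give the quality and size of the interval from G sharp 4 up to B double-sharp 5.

augmented tenth

G to B spans three letter names (G-A-B), plus an octave: a tenth.
G#4 to B##5 spans 17 semitones — one semitone wider than the major tenth (16) — giving an augmented tenth.
(Equivalently, a compound augmented third: an augmented third plus an octave.)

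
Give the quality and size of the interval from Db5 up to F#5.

D to F spans three letter names (D-E-F) — that makes it a third of some quality.
The major third is 4 semitones; here we have 5, one semitone wider: augmented.

augmented third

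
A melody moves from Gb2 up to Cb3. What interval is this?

perfect fourth

G to C spans four letter names (G-A-B-C), so the interval is some kind of fourth.
Gb2 to Cb3 is 5 semitones, matching the perfect fourth exactly, so the quality is perfect.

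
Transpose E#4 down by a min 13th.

G##2

Six letters down from E (plus an octave) reaches G.
Moving 20 semitones down from E#4 (the size of a minor thirteenth) reaches G##2.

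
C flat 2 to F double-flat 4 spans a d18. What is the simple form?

diminished 4th

Take out 2 octaves (14 from the number): 18 − 14 = 4.
So a diminished eighteenth is 2 octaves plus a diminished fourth. The quality is unchanged.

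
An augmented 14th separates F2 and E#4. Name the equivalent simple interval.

augmented 7th

Take out an octave (7 from the number): 14 − 7 = 7.
Quality carries through unchanged, so the simple form is an augmented seventh.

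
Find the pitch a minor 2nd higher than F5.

Gb5

The second takes the letter from F up to G.
Moving 1 semitone up from F5 (the size of a minor second) reaches Gb5.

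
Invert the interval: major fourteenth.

First reduce the compound major fourteenth to its simple form, a major seventh.
Inverted interval numbers add to nine, so a seventh pairs with a second (7 + 2 = 9).
Quality inverts too: major becomes minor. That makes the inversion a minor second.

minor second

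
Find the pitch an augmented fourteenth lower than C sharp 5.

D flat 3

Seven letters down from C (plus an octave) reaches D.
An augmented fourteenth spans 24 semitones, so from C#5 the target pitch is Db3.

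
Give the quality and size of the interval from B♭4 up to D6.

major tenth

B to D spans three letter names (B-C-D), plus an octave — that makes it a tenth of some quality.
Counting semitones, Bb4→D6 is 16, which is the major tenth.
(Equivalently, a compound major third: a major third plus an octave.)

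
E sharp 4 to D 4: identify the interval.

Descending from E#4 to D4 is the same interval as ascending D4 to E#4.
D to E spans two letter names (D-E) — that makes it a second of some quality.
A major second would be 2 semitones; D4 to E#4 is 3, one semitone wider, so the interval is augmented.

augmented second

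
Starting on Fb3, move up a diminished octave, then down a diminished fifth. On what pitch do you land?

Bbb3

Fb3 up a diminished octave → Fbb4 (11 semitones).
Fbb4 down a diminished fifth → Bbb3 (6 semitones).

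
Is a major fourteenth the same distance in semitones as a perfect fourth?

No

23 semitones (major fourteenth) vs 5 semitones (perfect fourth): not equal.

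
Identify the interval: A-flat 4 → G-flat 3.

Descending from Ab4 to Gb3 is the same interval as ascending Gb3 to Ab4.
G to A spans two letter names (G-A), plus an octave — that makes it a ninth of some quality.
Counting semitones, Gb3→Ab4 is 14, which is the major ninth.
(Equivalently, a compound major second: a major second plus an octave.)

major 9th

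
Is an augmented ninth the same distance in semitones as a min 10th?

An augmented ninth = 15 semitones = a minor tenth; enharmonically equal.

Yes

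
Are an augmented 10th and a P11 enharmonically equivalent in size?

Both span 17 semitones: an augmented tenth and a perfect eleventh are the same chromatic distance.

Yes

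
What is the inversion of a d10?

First reduce the compound diminished tenth to its simple form, a diminished third.
Inverted interval numbers add to nine, so a third pairs with a sixth (3 + 6 = 9).
And diminished becomes augmented under inversion, so we get an augmented sixth.

A6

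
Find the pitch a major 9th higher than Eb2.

F3

Two letters up from E (plus an octave) reaches F.
A major ninth spans 14 semitones, so from Eb2 the target pitch is F3.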